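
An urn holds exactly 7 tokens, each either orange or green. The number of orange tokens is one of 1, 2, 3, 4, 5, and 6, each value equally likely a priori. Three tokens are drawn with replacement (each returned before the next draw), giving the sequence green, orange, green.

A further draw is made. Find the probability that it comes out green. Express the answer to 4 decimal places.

Under each hypothesis, the probability of the observed sequence is: P(data | r = 1) = (6/7)(1/7)(6/7) = 0.10496; P(data | r = 2) = (5/7)(2/7)(5/7) = 0.14577; P(data | r = 3) = (4/7)(3/7)(4/7) = 0.13994; P(data | r = 4) = (3/7)(4/7)(3/7) = 0.10496; P(data | r = 5) = (2/7)(5/7)(2/7) = 0.058309; P(data | r = 6) = (1/7)(6/7)(1/7) = 0.017493.
The prior-weighted likelihoods are 1/6 · 0.10496 = 0.017493, 1/6 · 0.14577 = 0.024295, 1/6 · 0.13994 = 0.023324, 1/6 · 0.10496 = 0.017493, 1/6 · 0.058309 = 0.0097182, 1/6 · 0.017493 = 0.0029155; these sum to 0.095238.
The posterior is then P(r = 1 | data) = 0.18367, P(r = 2 | data) = 0.2551, P(r = 3 | data) = 0.2449, P(r = 4 | data) = 0.18367, P(r = 5 | data) = 0.10204, P(r = 6 | data) = 0.030612.
The predictive probability is P(green next | data) = (6/7)(0.18367) + (5/7)(0.2551) + (4/7)(0.2449) + (3/7)(0.18367) + (2/7)(0.10204) + (1/7)(0.030612) = 0.59184.

0.5918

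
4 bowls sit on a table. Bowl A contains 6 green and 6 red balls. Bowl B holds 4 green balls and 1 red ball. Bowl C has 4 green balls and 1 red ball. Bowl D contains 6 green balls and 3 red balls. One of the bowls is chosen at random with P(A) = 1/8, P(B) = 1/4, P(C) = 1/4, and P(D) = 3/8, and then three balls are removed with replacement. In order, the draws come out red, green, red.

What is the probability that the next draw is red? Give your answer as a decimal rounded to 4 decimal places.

0.3413

For each hypothesis, P(data | H) works out to: P(data | bowl A) = (6/12)(6/12)(6/12) = 0.125; P(data | bowl B) = (1/5)(4/5)(1/5) = 0.032; P(data | bowl C) = (1/5)(4/5)(1/5) = 0.032; P(data | bowl D) = (3/9)(6/9)(3/9) = 0.074074.
Multiplying each by its prior: 1/8 · 0.125 = 0.015625, 1/4 · 0.032 = 0.008, 1/4 · 0.032 = 0.008, 3/8 · 0.074074 = 0.027778; summing to 0.059403.
Normalising, the posterior is P(bowl A | data) = 0.26303, P(bowl B | data) = 0.13467, P(bowl C | data) = 0.13467, P(bowl D | data) = 0.46762.
So P(red next | data) = Σ P(red next | H) P(H | data) = (1/2)(0.26303) + (1/5)(0.13467) + (1/5)(0.13467) + (1/3)(0.46762) = 0.34126.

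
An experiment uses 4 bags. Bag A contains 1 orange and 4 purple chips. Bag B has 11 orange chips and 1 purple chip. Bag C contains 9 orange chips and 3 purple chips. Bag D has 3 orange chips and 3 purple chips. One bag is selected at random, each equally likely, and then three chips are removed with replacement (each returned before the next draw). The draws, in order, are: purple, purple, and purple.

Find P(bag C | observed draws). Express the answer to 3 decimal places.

0.024

Compute the likelihood of the observed sequence for each case: P(data | bag A) = (4/5)(4/5)(4/5) = 0.512; P(data | bag B) = (1/12)(1/12)(1/12) = 0.0005787; P(data | bag C) = (3/12)(3/12)(3/12) = 0.015625; P(data | bag D) = (3/6)(3/6)(3/6) = 0.125.
Weighting by the prior gives 1/4 · 0.512 = 0.128, 1/4 · 0.0005787 = 0.00014468, 1/4 · 0.015625 = 0.0039062, 1/4 · 0.125 = 0.03125; summing to 0.1633.
Therefore the posterior P(bag C | data) = (0.0039062) / (0.1633) = 0.023921.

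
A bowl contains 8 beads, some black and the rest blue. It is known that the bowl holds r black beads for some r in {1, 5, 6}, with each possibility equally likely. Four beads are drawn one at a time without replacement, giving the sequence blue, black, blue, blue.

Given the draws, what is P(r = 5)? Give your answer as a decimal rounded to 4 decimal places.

Under each hypothesis, the probability of the observed sequence is: P(data | r = 1) = (7/8)(1/7)(6/6)(5/5) = 1/8; P(data | r = 5) = (3/8)(5/7)(2/6)(1/5) = 1/56; P(data | r = 6) = (2/8)(6/7)(1/6)(0/5) = 0.
The prior-weighted likelihoods are 1/3 · 1/8 = 1/24, 1/3 · 1/56 = 1/168, 1/3 · 0 = 0; summing to 1/21.
By Bayes' rule, P(r = 5 | data) = (1/168) / (1/21) = 1/8.

0.1250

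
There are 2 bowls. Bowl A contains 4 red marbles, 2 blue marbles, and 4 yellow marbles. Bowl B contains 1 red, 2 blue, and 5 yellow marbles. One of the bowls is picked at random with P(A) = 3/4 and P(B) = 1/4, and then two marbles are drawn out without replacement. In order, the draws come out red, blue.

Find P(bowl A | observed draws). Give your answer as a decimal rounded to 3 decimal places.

0.882

The likelihood of the observed sequence under each hypothesis: P(data | bowl A) = (4/10)(2/9) = 0.088889; P(data | bowl B) = (1/8)(2/7) = 0.035714.
The prior-weighted likelihoods are 3/4 · 0.088889 = 0.066667, 1/4 · 0.035714 = 0.0089286; with total 0.075595.
So P(bowl A | data) = (0.066667) / (0.075595) = 0.88189.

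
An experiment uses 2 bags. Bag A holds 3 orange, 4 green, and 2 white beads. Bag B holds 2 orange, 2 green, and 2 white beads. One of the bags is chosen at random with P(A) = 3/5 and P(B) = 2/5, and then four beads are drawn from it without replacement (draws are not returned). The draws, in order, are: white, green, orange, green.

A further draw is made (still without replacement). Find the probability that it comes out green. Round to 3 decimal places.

Under each hypothesis, the probability of the observed sequence is: P(data | bag A) = (2/9)(4/8)(3/7)(3/6) = 0.02381; P(data | bag B) = (2/6)(2/5)(2/4)(1/3) = 0.022222.
Multiplying each by its prior: 3/5 · 0.02381 = 0.014286, 2/5 · 0.022222 = 0.0088889; with total 0.023175.
Dividing through by the total gives posterior P(bag A | data) = 0.61644, P(bag B | data) = 0.38356.
Averaging over the posterior, P(green next | data) = (2/5)(0.61644) + (0)(0.38356) = 0.24658.

0.247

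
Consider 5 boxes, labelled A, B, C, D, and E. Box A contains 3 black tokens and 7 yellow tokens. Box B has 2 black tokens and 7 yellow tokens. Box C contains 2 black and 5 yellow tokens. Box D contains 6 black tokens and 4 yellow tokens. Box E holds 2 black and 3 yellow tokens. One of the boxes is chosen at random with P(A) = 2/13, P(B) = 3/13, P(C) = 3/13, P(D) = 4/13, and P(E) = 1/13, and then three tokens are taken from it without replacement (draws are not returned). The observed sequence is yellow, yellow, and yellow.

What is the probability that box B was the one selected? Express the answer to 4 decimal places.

0.4275

Under each hypothesis, the probability of the observed sequence is: P(data | box A) = (7/10)(6/9)(5/8) = 0.29167; P(data | box B) = (7/9)(6/8)(5/7) = 0.41667; P(data | box C) = (5/7)(4/6)(3/5) = 0.28571; P(data | box D) = (4/10)(3/9)(2/8) = 0.033333; P(data | box E) = (3/5)(2/4)(1/3) = 0.1.
The prior-weighted likelihoods are 2/13 · 0.29167 = 0.044872, 3/13 · 0.41667 = 0.096154, 3/13 · 0.28571 = 0.065934, 4/13 · 0.033333 = 0.010256, 1/13 · 0.1 = 0.0076923; these sum to 0.22491.
Therefore the posterior P(box B | data) = (0.096154) / (0.22491) = 0.42752.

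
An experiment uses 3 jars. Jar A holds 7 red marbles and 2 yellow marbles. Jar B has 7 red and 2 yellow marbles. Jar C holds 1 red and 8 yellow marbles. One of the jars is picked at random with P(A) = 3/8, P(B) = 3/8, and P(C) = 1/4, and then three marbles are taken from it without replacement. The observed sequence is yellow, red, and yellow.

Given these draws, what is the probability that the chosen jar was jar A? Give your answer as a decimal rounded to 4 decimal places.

0.2143

The likelihood of the observed sequence under each hypothesis: P(data | jar A) = (2/9)(7/8)(1/7) = 1/36; P(data | jar B) = (2/9)(7/8)(1/7) = 1/36; P(data | jar C) = (8/9)(1/8)(7/7) = 1/9.
Weighting by the prior gives 3/8 · 1/36 = 1/96, 3/8 · 1/36 = 1/96, 1/4 · 1/9 = 1/36; summing to 7/144.
By Bayes' rule, P(jar A | data) = (1/96) / (7/144) = 3/14.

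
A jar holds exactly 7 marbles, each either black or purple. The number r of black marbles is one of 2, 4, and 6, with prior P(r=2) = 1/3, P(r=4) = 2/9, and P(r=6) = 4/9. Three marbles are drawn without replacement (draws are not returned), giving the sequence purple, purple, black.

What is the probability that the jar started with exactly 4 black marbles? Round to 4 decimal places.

0.2857

For each hypothesis, P(data | H) works out to: P(data | r = 2) = (5/7)(4/6)(2/5) = 4/21; P(data | r = 4) = (3/7)(2/6)(4/5) = 4/35; P(data | r = 6) = (1/7)(0/6) = 0.
Multiplying each by its prior: 1/3 · 4/21 = 4/63, 2/9 · 4/35 = 8/315, 4/9 · 0 = 0; with total 4/45.
Therefore the posterior P(r = 4 | data) = (8/315) / (4/45) = 2/7.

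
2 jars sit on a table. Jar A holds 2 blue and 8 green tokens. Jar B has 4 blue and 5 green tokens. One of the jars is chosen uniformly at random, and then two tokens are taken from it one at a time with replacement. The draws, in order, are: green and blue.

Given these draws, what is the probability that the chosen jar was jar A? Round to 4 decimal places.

0.3932

Compute the likelihood of the observed sequence for each case: P(data | jar A) = (8/10)(2/10) = 0.16; P(data | jar B) = (5/9)(4/9) = 0.24691.
Weighting by the prior gives 1/2 · 0.16 = 0.08, 1/2 · 0.24691 = 0.12346; summing to 0.20346.
Hence P(jar A | data) = (0.08) / (0.20346) = 0.3932.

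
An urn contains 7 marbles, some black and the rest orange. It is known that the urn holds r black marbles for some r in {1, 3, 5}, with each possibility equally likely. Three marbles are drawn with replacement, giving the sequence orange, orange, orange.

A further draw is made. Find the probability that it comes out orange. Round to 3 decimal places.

0.778

Compute the likelihood of the observed sequence for each case: P(data | r = 1) = (6/7)(6/7)(6/7) = 0.62974; P(data | r = 3) = (4/7)(4/7)(4/7) = 0.18659; P(data | r = 5) = (2/7)(2/7)(2/7) = 0.023324.
Multiplying each by its prior: 1/3 · 0.62974 = 0.20991, 1/3 · 0.18659 = 0.062196, 1/3 · 0.023324 = 0.0077745; with total 0.27988.
Normalising, the posterior is P(r = 1 | data) = 0.75, P(r = 3 | data) = 0.22222, P(r = 5 | data) = 0.027778.
Averaging over the posterior, P(orange next | data) = (6/7)(0.75) + (4/7)(0.22222) + (2/7)(0.027778) = 0.77778.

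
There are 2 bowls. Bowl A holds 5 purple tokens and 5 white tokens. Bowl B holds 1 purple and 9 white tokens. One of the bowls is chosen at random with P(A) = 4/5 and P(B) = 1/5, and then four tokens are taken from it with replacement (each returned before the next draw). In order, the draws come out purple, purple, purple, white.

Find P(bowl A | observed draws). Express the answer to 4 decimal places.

0.9964

Compute the likelihood of the observed sequence for each case: P(data | bowl A) = (5/10)(5/10)(5/10)(5/10) = 0.0625; P(data | bowl B) = (1/10)(1/10)(1/10)(9/10) = 0.0009.
Multiplying each by its prior: 4/5 · 0.0625 = 0.05, 1/5 · 0.0009 = 0.00018; summing to 0.05018.
Hence P(bowl A | data) = (0.05) / (0.05018) = 0.99641.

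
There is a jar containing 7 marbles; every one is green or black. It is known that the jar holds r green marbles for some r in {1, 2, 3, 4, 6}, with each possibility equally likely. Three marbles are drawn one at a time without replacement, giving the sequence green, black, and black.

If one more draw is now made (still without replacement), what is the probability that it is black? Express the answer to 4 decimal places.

Under each hypothesis, the probability of the observed sequence is: P(data | r = 1) = (1/7)(6/6)(5/5) = 1/7; P(data | r = 2) = (2/7)(5/6)(4/5) = 4/21; P(data | r = 3) = (3/7)(4/6)(3/5) = 6/35; P(data | r = 4) = (4/7)(3/6)(2/5) = 4/35; P(data | r = 6) = (6/7)(1/6)(0/5) = 0.
The prior-weighted likelihoods are 1/5 · 1/7 = 1/35, 1/5 · 4/21 = 4/105, 1/5 · 6/35 = 6/175, 1/5 · 4/35 = 4/175, 1/5 · 0 = 0; with total 13/105.
Normalising, the posterior is P(r = 1 | data) = 3/13, P(r = 2 | data) = 4/13, P(r = 3 | data) = 18/65, P(r = 4 | data) = 12/65, P(r = 6 | data) = 0.
Averaging over the posterior, P(black next | data) = (1)(3/13) + (3/4)(4/13) + (1/2)(18/65) + (1/4)(12/65) = 42/65.

0.6462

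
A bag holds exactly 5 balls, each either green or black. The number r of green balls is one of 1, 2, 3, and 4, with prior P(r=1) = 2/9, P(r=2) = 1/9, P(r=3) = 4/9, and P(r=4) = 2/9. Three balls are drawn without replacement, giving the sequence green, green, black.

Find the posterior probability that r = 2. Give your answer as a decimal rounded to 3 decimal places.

0.077

The likelihood of the observed sequence under each hypothesis: P(data | r = 1) = (1/5)(0/4) = 0; P(data | r = 2) = (2/5)(1/4)(3/3) = 1/10; P(data | r = 3) = (3/5)(2/4)(2/3) = 1/5; P(data | r = 4) = (4/5)(3/4)(1/3) = 1/5.
Multiplying each by its prior: 2/9 · 0 = 0, 1/9 · 1/10 = 1/90, 4/9 · 1/5 = 4/45, 2/9 · 1/5 = 2/45; summing to 13/90.
Therefore the posterior P(r = 2 | data) = (1/90) / (13/90) = 1/13.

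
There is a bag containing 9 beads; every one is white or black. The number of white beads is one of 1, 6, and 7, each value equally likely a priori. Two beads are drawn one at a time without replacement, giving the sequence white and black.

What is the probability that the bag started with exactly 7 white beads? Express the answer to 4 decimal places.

0.3500

For each hypothesis, P(data | H) works out to: P(data | r = 1) = (1/9)(8/8) = 1/9; P(data | r = 6) = (6/9)(3/8) = 1/4; P(data | r = 7) = (7/9)(2/8) = 7/36.
Multiplying each by its prior: 1/3 · 1/9 = 1/27, 1/3 · 1/4 = 1/12, 1/3 · 7/36 = 7/108; these sum to 5/27.
Therefore the posterior P(r = 7 | data) = (7/108) / (5/27) = 7/20.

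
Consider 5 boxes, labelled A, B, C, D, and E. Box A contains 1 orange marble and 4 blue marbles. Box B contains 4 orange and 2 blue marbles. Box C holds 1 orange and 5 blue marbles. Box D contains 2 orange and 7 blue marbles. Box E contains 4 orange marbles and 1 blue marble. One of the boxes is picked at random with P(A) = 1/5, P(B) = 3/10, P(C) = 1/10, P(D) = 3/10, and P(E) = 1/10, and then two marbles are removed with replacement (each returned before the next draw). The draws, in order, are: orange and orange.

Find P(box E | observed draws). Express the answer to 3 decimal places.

Compute the likelihood of the observed sequence for each case: P(data | box A) = (1/5)(1/5) = 0.04; P(data | box B) = (4/6)(4/6) = 0.44444; P(data | box C) = (1/6)(1/6) = 0.027778; P(data | box D) = (2/9)(2/9) = 0.049383; P(data | box E) = (4/5)(4/5) = 0.64.
Weighting by the prior gives 1/5 · 0.04 = 0.008, 3/10 · 0.44444 = 0.13333, 1/10 · 0.027778 = 0.0027778, 3/10 · 0.049383 = 0.014815, 1/10 · 0.64 = 0.064; these sum to 0.22293.
Hence P(box E | data) = (0.064) / (0.22293) = 0.28709.

0.287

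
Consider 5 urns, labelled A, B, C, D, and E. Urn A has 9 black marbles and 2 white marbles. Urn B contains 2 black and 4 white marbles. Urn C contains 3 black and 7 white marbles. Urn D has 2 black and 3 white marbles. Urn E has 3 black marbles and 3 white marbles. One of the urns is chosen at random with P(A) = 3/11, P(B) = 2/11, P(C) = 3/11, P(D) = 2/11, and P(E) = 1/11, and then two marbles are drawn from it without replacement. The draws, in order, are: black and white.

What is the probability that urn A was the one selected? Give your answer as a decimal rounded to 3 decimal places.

Under each hypothesis, the probability of the observed sequence is: P(data | urn A) = (9/11)(2/10) = 0.16364; P(data | urn B) = (2/6)(4/5) = 0.26667; P(data | urn C) = (3/10)(7/9) = 0.23333; P(data | urn D) = (2/5)(3/4) = 0.3; P(data | urn E) = (3/6)(3/5) = 0.3.
Multiplying each by its prior: 3/11 · 0.16364 = 0.044628, 2/11 · 0.26667 = 0.048485, 3/11 · 0.23333 = 0.063636, 2/11 · 0.3 = 0.054545, 1/11 · 0.3 = 0.027273; with total 0.23857.
By Bayes' rule, P(urn A | data) = (0.044628) / (0.23857) = 0.18707.

0.187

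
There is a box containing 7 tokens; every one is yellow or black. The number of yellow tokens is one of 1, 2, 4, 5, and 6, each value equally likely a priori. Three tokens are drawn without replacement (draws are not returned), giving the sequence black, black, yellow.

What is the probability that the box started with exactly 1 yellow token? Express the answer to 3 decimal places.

0.288

Compute the likelihood of the observed sequence for each case: P(data | r = 1) = (6/7)(5/6)(1/5) = 1/7; P(data | r = 2) = (5/7)(4/6)(2/5) = 4/21; P(data | r = 4) = (3/7)(2/6)(4/5) = 4/35; P(data | r = 5) = (2/7)(1/6)(5/5) = 1/21; P(data | r = 6) = (1/7)(0/6) = 0.
The prior-weighted likelihoods are 1/5 · 1/7 = 1/35, 1/5 · 4/21 = 4/105, 1/5 · 4/35 = 4/175, 1/5 · 1/21 = 1/105, 1/5 · 0 = 0; with total 52/525.
Therefore the posterior P(r = 1 | data) = (1/35) / (52/525) = 15/52.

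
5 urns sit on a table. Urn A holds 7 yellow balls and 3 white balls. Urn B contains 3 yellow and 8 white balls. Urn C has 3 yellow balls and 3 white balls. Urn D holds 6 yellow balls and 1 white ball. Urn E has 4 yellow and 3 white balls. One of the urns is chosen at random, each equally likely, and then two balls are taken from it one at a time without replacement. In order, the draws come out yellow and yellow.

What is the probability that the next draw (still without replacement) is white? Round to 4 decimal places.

0.3996

Compute the likelihood of the observed sequence for each case: P(data | urn A) = (7/10)(6/9) = 7/15; P(data | urn B) = (3/11)(2/10) = 3/55; P(data | urn C) = (3/6)(2/5) = 1/5; P(data | urn D) = (6/7)(5/6) = 5/7; P(data | urn E) = (4/7)(3/6) = 2/7.
Multiplying each by its prior: 1/5 · 7/15 = 7/75, 1/5 · 3/55 = 3/275, 1/5 · 1/5 = 1/25, 1/5 · 5/7 = 1/7, 1/5 · 2/7 = 2/35; these sum to 284/825.
The posterior is then P(urn A | data) = 0.27113, P(urn B | data) = 0.03169, P(urn C | data) = 0.1162, P(urn D | data) = 0.41499, P(urn E | data) = 0.166.
So P(white next | data) = Σ P(white next | H) P(H | data) = (3/8)(0.27113) + (8/9)(0.03169) + (3/4)(0.1162) + (1/5)(0.41499) + (3/5)(0.166) = 0.39959.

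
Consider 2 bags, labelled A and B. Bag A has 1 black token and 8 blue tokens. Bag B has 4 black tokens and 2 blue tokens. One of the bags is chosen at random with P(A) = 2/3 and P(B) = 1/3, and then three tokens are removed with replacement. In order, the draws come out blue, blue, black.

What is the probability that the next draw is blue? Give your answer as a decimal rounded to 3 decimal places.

Under each hypothesis, the probability of the observed sequence is: P(data | bag A) = (8/9)(8/9)(1/9) = 0.087791; P(data | bag B) = (2/6)(2/6)(4/6) = 0.074074.
The prior-weighted likelihoods are 2/3 · 0.087791 = 0.058528, 1/3 · 0.074074 = 0.024691; these sum to 0.083219.
The posterior is then P(bag A | data) = 0.7033, P(bag B | data) = 0.2967.
The predictive probability is P(blue next | data) = (8/9)(0.7033) + (1/3)(0.2967) = 0.72405.

0.724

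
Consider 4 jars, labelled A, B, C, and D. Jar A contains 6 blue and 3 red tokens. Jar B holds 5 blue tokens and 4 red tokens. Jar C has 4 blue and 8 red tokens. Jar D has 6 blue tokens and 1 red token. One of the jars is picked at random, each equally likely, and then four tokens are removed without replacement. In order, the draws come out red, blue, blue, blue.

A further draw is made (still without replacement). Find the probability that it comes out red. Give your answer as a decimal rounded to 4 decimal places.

0.3060

Under each hypothesis, the probability of the observed sequence is: P(data | jar A) = (3/9)(6/8)(5/7)(4/6) = 0.11905; P(data | jar B) = (4/9)(5/8)(4/7)(3/6) = 0.079365; P(data | jar C) = (8/12)(4/11)(3/10)(2/9) = 0.016162; P(data | jar D) = (1/7)(6/6)(5/5)(4/4) = 0.14286.
Multiplying each by its prior: 1/4 · 0.11905 = 0.029762, 1/4 · 0.079365 = 0.019841, 1/4 · 0.016162 = 0.0040404, 1/4 · 0.14286 = 0.035714; these sum to 0.089358.
The posterior is then P(jar A | data) = 0.33306, P(jar B | data) = 0.22204, P(jar C | data) = 0.045216, P(jar D | data) = 0.39968.
The predictive probability is P(red next | data) = (2/5)(0.33306) + (3/5)(0.22204) + (7/8)(0.045216) + (0)(0.39968) = 0.30602.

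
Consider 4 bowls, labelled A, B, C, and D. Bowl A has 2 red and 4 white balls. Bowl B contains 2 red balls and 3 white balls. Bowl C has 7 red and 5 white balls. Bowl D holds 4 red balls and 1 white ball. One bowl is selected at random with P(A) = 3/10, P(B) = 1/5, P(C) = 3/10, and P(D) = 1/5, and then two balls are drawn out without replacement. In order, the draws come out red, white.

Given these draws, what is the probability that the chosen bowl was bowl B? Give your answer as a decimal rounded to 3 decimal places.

0.231

The likelihood of the observed sequence under each hypothesis: P(data | bowl A) = (2/6)(4/5) = 0.26667; P(data | bowl B) = (2/5)(3/4) = 0.3; P(data | bowl C) = (7/12)(5/11) = 0.26515; P(data | bowl D) = (4/5)(1/4) = 0.2.
The prior-weighted likelihoods are 3/10 · 0.26667 = 0.08, 1/5 · 0.3 = 0.06, 3/10 · 0.26515 = 0.079545, 1/5 · 0.2 = 0.04; these sum to 0.25955.
Therefore the posterior P(bowl B | data) = (0.06) / (0.25955) = 0.23117.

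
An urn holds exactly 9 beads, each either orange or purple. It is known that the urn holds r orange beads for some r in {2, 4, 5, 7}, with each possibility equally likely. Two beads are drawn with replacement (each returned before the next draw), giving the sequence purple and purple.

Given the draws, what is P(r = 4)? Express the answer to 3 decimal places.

For each hypothesis, P(data | H) works out to: P(data | r = 2) = (7/9)(7/9) = 49/81; P(data | r = 4) = (5/9)(5/9) = 25/81; P(data | r = 5) = (4/9)(4/9) = 16/81; P(data | r = 7) = (2/9)(2/9) = 4/81.
Multiplying each by its prior: 1/4 · 49/81 = 49/324, 1/4 · 25/81 = 25/324, 1/4 · 16/81 = 4/81, 1/4 · 4/81 = 1/81; with total 47/162.
Therefore the posterior P(r = 4 | data) = (25/324) / (47/162) = 25/94.

0.266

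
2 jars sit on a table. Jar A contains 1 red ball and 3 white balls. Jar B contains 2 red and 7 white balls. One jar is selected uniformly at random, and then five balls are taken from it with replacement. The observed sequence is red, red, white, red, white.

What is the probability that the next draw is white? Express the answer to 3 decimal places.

0.762

Under each hypothesis, the probability of the observed sequence is: P(data | jar A) = (1/4)(1/4)(3/4)(1/4)(3/4) = 0.0087891; P(data | jar B) = (2/9)(2/9)(7/9)(2/9)(7/9) = 0.0066386.
Multiplying each by its prior: 1/2 · 0.0087891 = 0.0043945, 1/2 · 0.0066386 = 0.0033193; with total 0.0077138.
Dividing through by the total gives posterior P(jar A | data) = 0.5697, P(jar B | data) = 0.4303.
Averaging over the posterior, P(white next | data) = (3/4)(0.5697) + (7/9)(0.4303) = 0.76195.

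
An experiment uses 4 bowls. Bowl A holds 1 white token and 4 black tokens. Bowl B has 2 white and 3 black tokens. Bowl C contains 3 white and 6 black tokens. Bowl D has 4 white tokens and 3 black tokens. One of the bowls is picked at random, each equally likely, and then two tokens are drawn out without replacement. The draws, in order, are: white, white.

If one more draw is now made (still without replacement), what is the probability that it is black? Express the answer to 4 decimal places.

0.7310

Compute the likelihood of the observed sequence for each case: P(data | bowl A) = (1/5)(0/4) = 0; P(data | bowl B) = (2/5)(1/4) = 0.1; P(data | bowl C) = (3/9)(2/8) = 0.083333; P(data | bowl D) = (4/7)(3/6) = 0.28571.
The prior-weighted likelihoods are 1/4 · 0 = 0, 1/4 · 0.1 = 0.025, 1/4 · 0.083333 = 0.020833, 1/4 · 0.28571 = 0.071429; summing to 0.11726.
The posterior is then P(bowl A | data) = 0, P(bowl B | data) = 0.2132, P(bowl C | data) = 0.17766, P(bowl D | data) = 0.60914.
So P(black next | data) = Σ P(black next | H) P(H | data) = (1)(0.2132) + (6/7)(0.17766) + (3/5)(0.60914) = 0.73096.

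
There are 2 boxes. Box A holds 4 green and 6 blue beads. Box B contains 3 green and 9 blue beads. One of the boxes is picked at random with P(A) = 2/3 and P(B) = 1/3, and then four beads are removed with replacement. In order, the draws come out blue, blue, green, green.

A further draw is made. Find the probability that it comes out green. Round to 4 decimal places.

For each hypothesis, P(data | H) works out to: P(data | box A) = (6/10)(6/10)(4/10)(4/10) = 0.0576; P(data | box B) = (9/12)(9/12)(3/12)(3/12) = 0.035156.
Weighting by the prior gives 2/3 · 0.0576 = 0.0384, 1/3 · 0.035156 = 0.011719; with total 0.050119.
Dividing through by the total gives posterior P(box A | data) = 0.76618, P(box B | data) = 0.23382.
So P(green next | data) = Σ P(green next | H) P(H | data) = (2/5)(0.76618) + (1/4)(0.23382) = 0.36493.

0.3649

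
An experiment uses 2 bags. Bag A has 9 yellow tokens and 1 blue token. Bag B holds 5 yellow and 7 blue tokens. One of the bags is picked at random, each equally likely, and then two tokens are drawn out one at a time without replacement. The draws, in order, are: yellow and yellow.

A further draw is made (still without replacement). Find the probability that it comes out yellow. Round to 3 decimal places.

Under each hypothesis, the probability of the observed sequence is: P(data | bag A) = (9/10)(8/9) = 4/5; P(data | bag B) = (5/12)(4/11) = 5/33.
The prior-weighted likelihoods are 1/2 · 4/5 = 2/5, 1/2 · 5/33 = 5/66; with total 157/330.
The posterior is then P(bag A | data) = 132/157, P(bag B | data) = 25/157.
So P(yellow next | data) = Σ P(yellow next | H) P(H | data) = (7/8)(132/157) + (3/10)(25/157) = 123/157.

0.783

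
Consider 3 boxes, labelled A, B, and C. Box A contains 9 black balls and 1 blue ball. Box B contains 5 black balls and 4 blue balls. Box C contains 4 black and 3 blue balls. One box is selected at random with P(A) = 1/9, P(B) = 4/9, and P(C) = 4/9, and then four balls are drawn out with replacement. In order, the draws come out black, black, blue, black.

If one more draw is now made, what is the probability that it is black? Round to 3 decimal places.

For each hypothesis, P(data | H) works out to: P(data | box A) = (9/10)(9/10)(1/10)(9/10) = 0.0729; P(data | box B) = (5/9)(5/9)(4/9)(5/9) = 0.076208; P(data | box C) = (4/7)(4/7)(3/7)(4/7) = 0.079967.
Weighting by the prior gives 1/9 · 0.0729 = 0.0081, 4/9 · 0.076208 = 0.03387, 4/9 · 0.079967 = 0.035541; these sum to 0.077511.
The posterior is then P(box A | data) = 0.1045, P(box B | data) = 0.43697, P(box C | data) = 0.45853.
Averaging over the posterior, P(black next | data) = (9/10)(0.1045) + (5/9)(0.43697) + (4/7)(0.45853) = 0.59883.

0.599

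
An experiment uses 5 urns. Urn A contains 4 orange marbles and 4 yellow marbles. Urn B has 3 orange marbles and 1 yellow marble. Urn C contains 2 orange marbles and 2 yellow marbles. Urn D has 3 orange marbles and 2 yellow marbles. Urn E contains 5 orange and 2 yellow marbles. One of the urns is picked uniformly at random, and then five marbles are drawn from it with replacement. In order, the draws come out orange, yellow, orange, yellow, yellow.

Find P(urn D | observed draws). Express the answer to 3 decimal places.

Compute the likelihood of the observed sequence for each case: P(data | urn A) = (4/8)(4/8)(4/8)(4/8)(4/8) = 0.03125; P(data | urn B) = (3/4)(1/4)(3/4)(1/4)(1/4) = 0.0087891; P(data | urn C) = (2/4)(2/4)(2/4)(2/4)(2/4) = 0.03125; P(data | urn D) = (3/5)(2/5)(3/5)(2/5)(2/5) = 0.02304; P(data | urn E) = (5/7)(2/7)(5/7)(2/7)(2/7) = 0.0119.
Multiplying each by its prior: 1/5 · 0.03125 = 0.00625, 1/5 · 0.0087891 = 0.0017578, 1/5 · 0.03125 = 0.00625, 1/5 · 0.02304 = 0.004608, 1/5 · 0.0119 = 0.00238; with total 0.021246.
So P(urn D | data) = (0.004608) / (0.021246) = 0.21689.

0.217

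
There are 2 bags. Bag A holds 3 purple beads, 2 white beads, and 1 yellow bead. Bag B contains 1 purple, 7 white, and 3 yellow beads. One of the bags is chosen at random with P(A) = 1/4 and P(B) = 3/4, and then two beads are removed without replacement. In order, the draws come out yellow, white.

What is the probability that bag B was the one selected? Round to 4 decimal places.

Under each hypothesis, the probability of the observed sequence is: P(data | bag A) = (1/6)(2/5) = 0.066667; P(data | bag B) = (3/11)(7/10) = 0.19091.
Weighting by the prior gives 1/4 · 0.066667 = 0.016667, 3/4 · 0.19091 = 0.14318; summing to 0.15985.
Therefore the posterior P(bag B | data) = (0.14318) / (0.15985) = 0.89573.

0.8957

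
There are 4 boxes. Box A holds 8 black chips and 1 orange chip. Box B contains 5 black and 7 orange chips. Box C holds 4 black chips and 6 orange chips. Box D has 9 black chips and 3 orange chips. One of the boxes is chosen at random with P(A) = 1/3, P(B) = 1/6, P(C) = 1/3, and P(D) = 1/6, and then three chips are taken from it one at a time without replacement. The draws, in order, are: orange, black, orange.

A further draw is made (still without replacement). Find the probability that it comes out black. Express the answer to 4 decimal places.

0.4686

Compute the likelihood of the observed sequence for each case: P(data | box A) = (1/9)(8/8)(0/7) = 0; P(data | box B) = (7/12)(5/11)(6/10) = 7/44; P(data | box C) = (6/10)(4/9)(5/8) = 1/6; P(data | box D) = (3/12)(9/11)(2/10) = 9/220.
Weighting by the prior gives 1/3 · 0 = 0, 1/6 · 7/44 = 7/264, 1/3 · 1/6 = 1/18, 1/6 · 9/220 = 3/440; these sum to 4/45.
Dividing through by the total gives posterior P(box A | data) = 0, P(box B | data) = 105/352, P(box C | data) = 5/8, P(box D | data) = 27/352.
So P(black next | data) = Σ P(black next | H) P(H | data) = (4/9)(105/352) + (3/7)(5/8) + (8/9)(27/352) = 433/924.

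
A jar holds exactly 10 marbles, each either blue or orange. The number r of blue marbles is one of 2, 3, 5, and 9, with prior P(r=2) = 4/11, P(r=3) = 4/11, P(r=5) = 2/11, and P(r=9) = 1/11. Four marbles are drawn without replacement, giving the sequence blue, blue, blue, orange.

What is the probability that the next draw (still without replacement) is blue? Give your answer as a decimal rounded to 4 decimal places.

Compute the likelihood of the observed sequence for each case: P(data | r = 2) = (2/10)(1/9)(0/8) = 0; P(data | r = 3) = (3/10)(2/9)(1/8)(7/7) = 0.0083333; P(data | r = 5) = (5/10)(4/9)(3/8)(5/7) = 0.059524; P(data | r = 9) = (9/10)(8/9)(7/8)(1/7) = 0.1.
The prior-weighted likelihoods are 4/11 · 0 = 0, 4/11 · 0.0083333 = 0.0030303, 2/11 · 0.059524 = 0.010823, 1/11 · 0.1 = 0.0090909; summing to 0.022944.
Dividing through by the total gives posterior P(r = 2 | data) = 0, P(r = 3 | data) = 0.13208, P(r = 5 | data) = 0.4717, P(r = 9 | data) = 0.39623.
The predictive probability is P(blue next | data) = (0)(0.13208) + (1/3)(0.4717) + (1)(0.39623) = 0.55346.

0.5535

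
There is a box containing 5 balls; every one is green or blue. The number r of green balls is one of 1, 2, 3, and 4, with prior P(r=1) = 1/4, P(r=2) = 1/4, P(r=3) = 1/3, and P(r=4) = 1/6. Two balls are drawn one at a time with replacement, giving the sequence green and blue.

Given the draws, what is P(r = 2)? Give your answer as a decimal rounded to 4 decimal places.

The likelihood of the observed sequence under each hypothesis: P(data | r = 1) = (1/5)(4/5) = 4/25; P(data | r = 2) = (2/5)(3/5) = 6/25; P(data | r = 3) = (3/5)(2/5) = 6/25; P(data | r = 4) = (4/5)(1/5) = 4/25.
Multiplying each by its prior: 1/4 · 4/25 = 1/25, 1/4 · 6/25 = 3/50, 1/3 · 6/25 = 2/25, 1/6 · 4/25 = 2/75; these sum to 31/150.
Therefore the posterior P(r = 2 | data) = (3/50) / (31/150) = 9/31.

0.2903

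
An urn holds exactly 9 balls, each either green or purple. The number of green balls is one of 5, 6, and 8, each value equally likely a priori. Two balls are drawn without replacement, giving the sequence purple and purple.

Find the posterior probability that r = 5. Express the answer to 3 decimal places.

0.667

Under each hypothesis, the probability of the observed sequence is: P(data | r = 5) = (4/9)(3/8) = 1/6; P(data | r = 6) = (3/9)(2/8) = 1/12; P(data | r = 8) = (1/9)(0/8) = 0.
The prior-weighted likelihoods are 1/3 · 1/6 = 1/18, 1/3 · 1/12 = 1/36, 1/3 · 0 = 0; these sum to 1/12.
So P(r = 5 | data) = (1/18) / (1/12) = 2/3.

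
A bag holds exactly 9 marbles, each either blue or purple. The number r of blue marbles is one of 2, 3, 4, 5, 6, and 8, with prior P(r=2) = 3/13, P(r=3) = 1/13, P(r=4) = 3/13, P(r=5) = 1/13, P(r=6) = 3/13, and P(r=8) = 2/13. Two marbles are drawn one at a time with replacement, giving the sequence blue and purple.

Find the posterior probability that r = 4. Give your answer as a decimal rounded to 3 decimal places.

Under each hypothesis, the probability of the observed sequence is: P(data | r = 2) = (2/9)(7/9) = 0.17284; P(data | r = 3) = (3/9)(6/9) = 0.22222; P(data | r = 4) = (4/9)(5/9) = 0.24691; P(data | r = 5) = (5/9)(4/9) = 0.24691; P(data | r = 6) = (6/9)(3/9) = 0.22222; P(data | r = 8) = (8/9)(1/9) = 0.098765.
Weighting by the prior gives 3/13 · 0.17284 = 0.039886, 1/13 · 0.22222 = 0.017094, 3/13 · 0.24691 = 0.05698, 1/13 · 0.24691 = 0.018993, 3/13 · 0.22222 = 0.051282, 2/13 · 0.098765 = 0.015195; with total 0.19943.
By Bayes' rule, P(r = 4 | data) = (0.05698) / (0.19943) = 0.28571.

0.286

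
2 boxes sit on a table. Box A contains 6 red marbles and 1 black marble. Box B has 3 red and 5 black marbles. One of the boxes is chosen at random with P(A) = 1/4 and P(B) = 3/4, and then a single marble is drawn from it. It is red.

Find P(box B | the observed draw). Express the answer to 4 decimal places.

0.5676

For each hypothesis, P(data | H) works out to: P(data | box A) = (6/7) = 6/7; P(data | box B) = (3/8) = 3/8.
Multiplying each by its prior: 1/4 · 6/7 = 3/14, 3/4 · 3/8 = 9/32; with total 111/224.
So P(box B | data) = (9/32) / (111/224) = 21/37.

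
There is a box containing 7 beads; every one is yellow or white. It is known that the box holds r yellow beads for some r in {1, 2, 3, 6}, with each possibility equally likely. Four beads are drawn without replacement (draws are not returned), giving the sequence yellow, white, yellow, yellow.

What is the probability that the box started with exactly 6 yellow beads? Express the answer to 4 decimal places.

For each hypothesis, P(data | H) works out to: P(data | r = 1) = (1/7)(6/6)(0/5) = 0; P(data | r = 2) = (2/7)(5/6)(1/5)(0/4) = 0; P(data | r = 3) = (3/7)(4/6)(2/5)(1/4) = 1/35; P(data | r = 6) = (6/7)(1/6)(5/5)(4/4) = 1/7.
The prior-weighted likelihoods are 1/4 · 0 = 0, 1/4 · 0 = 0, 1/4 · 1/35 = 1/140, 1/4 · 1/7 = 1/28; with total 3/70.
So P(r = 6 | data) = (1/28) / (3/70) = 5/6.

0.8333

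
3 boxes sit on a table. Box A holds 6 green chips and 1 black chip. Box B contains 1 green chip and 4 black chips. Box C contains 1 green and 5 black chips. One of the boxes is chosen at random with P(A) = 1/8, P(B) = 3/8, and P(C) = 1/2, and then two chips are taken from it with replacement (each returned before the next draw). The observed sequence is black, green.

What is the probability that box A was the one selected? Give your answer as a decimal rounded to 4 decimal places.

0.1057

For each hypothesis, P(data | H) works out to: P(data | box A) = (1/7)(6/7) = 0.12245; P(data | box B) = (4/5)(1/5) = 0.16; P(data | box C) = (5/6)(1/6) = 0.13889.
Weighting by the prior gives 1/8 · 0.12245 = 0.015306, 3/8 · 0.16 = 0.06, 1/2 · 0.13889 = 0.069444; with total 0.14475.
By Bayes' rule, P(box A | data) = (0.015306) / (0.14475) = 0.10574.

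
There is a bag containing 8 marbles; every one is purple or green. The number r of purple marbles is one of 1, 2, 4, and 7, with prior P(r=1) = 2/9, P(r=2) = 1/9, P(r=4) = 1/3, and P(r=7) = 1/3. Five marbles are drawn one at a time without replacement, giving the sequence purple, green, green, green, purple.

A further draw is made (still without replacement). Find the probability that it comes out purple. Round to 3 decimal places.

Compute the likelihood of the observed sequence for each case: P(data | r = 1) = (1/8)(7/7)(6/6)(5/5)(0/4) = 0; P(data | r = 2) = (2/8)(6/7)(5/6)(4/5)(1/4) = 0.035714; P(data | r = 4) = (4/8)(4/7)(3/6)(2/5)(3/4) = 0.042857; P(data | r = 7) = (7/8)(1/7)(0/6) = 0.
The prior-weighted likelihoods are 2/9 · 0 = 0, 1/9 · 0.035714 = 0.0039683, 1/3 · 0.042857 = 0.014286, 1/3 · 0 = 0; with total 0.018254.
Dividing through by the total gives posterior P(r = 1 | data) = 0, P(r = 2 | data) = 0.21739, P(r = 4 | data) = 0.78261, P(r = 7 | data) = 0.
So P(purple next | data) = Σ P(purple next | H) P(H | data) = (0)(0.21739) + (2/3)(0.78261) = 0.52174.

0.522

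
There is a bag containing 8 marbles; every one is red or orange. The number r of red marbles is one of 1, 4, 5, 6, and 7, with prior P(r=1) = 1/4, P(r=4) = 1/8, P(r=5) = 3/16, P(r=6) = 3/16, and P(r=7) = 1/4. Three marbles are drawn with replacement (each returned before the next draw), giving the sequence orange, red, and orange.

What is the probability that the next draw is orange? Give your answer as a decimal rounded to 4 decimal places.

0.5503

The likelihood of the observed sequence under each hypothesis: P(data | r = 1) = (7/8)(1/8)(7/8) = 0.095703; P(data | r = 4) = (4/8)(4/8)(4/8) = 0.125; P(data | r = 5) = (3/8)(5/8)(3/8) = 0.087891; P(data | r = 6) = (2/8)(6/8)(2/8) = 0.046875; P(data | r = 7) = (1/8)(7/8)(1/8) = 0.013672.
The prior-weighted likelihoods are 1/4 · 0.095703 = 0.023926, 1/8 · 0.125 = 0.015625, 3/16 · 0.087891 = 0.016479, 3/16 · 0.046875 = 0.0087891, 1/4 · 0.013672 = 0.003418; summing to 0.068237.
Dividing through by the total gives posterior P(r = 1 | data) = 0.35063, P(r = 4 | data) = 0.22898, P(r = 5 | data) = 0.2415, P(r = 6 | data) = 0.1288, P(r = 7 | data) = 0.050089.
So P(orange next | data) = Σ P(orange next | H) P(H | data) = (7/8)(0.35063) + (1/2)(0.22898) + (3/8)(0.2415) + (1/4)(0.1288) + (1/8)(0.050089) = 0.55031.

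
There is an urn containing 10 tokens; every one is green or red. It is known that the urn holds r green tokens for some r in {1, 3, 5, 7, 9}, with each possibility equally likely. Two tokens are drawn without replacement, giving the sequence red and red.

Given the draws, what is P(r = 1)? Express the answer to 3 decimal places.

0.514

The likelihood of the observed sequence under each hypothesis: P(data | r = 1) = (9/10)(8/9) = 4/5; P(data | r = 3) = (7/10)(6/9) = 7/15; P(data | r = 5) = (5/10)(4/9) = 2/9; P(data | r = 7) = (3/10)(2/9) = 1/15; P(data | r = 9) = (1/10)(0/9) = 0.
Weighting by the prior gives 1/5 · 4/5 = 4/25, 1/5 · 7/15 = 7/75, 1/5 · 2/9 = 2/45, 1/5 · 1/15 = 1/75, 1/5 · 0 = 0; these sum to 14/45.
Hence P(r = 1 | data) = (4/25) / (14/45) = 18/35.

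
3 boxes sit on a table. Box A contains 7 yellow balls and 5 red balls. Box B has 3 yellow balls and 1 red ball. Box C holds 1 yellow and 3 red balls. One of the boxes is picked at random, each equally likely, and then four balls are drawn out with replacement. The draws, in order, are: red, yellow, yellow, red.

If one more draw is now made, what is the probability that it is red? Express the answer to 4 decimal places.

0.4620

The likelihood of the observed sequence under each hypothesis: P(data | box A) = (5/12)(7/12)(7/12)(5/12) = 0.059076; P(data | box B) = (1/4)(3/4)(3/4)(1/4) = 0.035156; P(data | box C) = (3/4)(1/4)(1/4)(3/4) = 0.035156.
The prior-weighted likelihoods are 1/3 · 0.059076 = 0.019692, 1/3 · 0.035156 = 0.011719, 1/3 · 0.035156 = 0.011719; these sum to 0.04313.
Dividing through by the total gives posterior P(box A | data) = 0.45658, P(box B | data) = 0.27171, P(box C | data) = 0.27171.
The predictive probability is P(red next | data) = (5/12)(0.45658) + (1/4)(0.27171) + (3/4)(0.27171) = 0.46195.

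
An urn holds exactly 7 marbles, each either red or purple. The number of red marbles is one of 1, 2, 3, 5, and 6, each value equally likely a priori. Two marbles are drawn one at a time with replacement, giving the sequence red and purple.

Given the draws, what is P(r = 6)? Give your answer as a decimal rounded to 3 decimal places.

Under each hypothesis, the probability of the observed sequence is: P(data | r = 1) = (1/7)(6/7) = 6/49; P(data | r = 2) = (2/7)(5/7) = 10/49; P(data | r = 3) = (3/7)(4/7) = 12/49; P(data | r = 5) = (5/7)(2/7) = 10/49; P(data | r = 6) = (6/7)(1/7) = 6/49.
The prior-weighted likelihoods are 1/5 · 6/49 = 6/245, 1/5 · 10/49 = 2/49, 1/5 · 12/49 = 12/245, 1/5 · 10/49 = 2/49, 1/5 · 6/49 = 6/245; summing to 44/245.
Hence P(r = 6 | data) = (6/245) / (44/245) = 3/22.

0.136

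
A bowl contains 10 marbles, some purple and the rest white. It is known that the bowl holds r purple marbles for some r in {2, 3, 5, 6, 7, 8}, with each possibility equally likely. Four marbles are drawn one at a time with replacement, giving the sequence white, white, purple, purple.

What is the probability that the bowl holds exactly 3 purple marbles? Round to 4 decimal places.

0.1699

Under each hypothesis, the probability of the observed sequence is: P(data | r = 2) = (8/10)(8/10)(2/10)(2/10) = 0.0256; P(data | r = 3) = (7/10)(7/10)(3/10)(3/10) = 0.0441; P(data | r = 5) = (5/10)(5/10)(5/10)(5/10) = 0.0625; P(data | r = 6) = (4/10)(4/10)(6/10)(6/10) = 0.0576; P(data | r = 7) = (3/10)(3/10)(7/10)(7/10) = 0.0441; P(data | r = 8) = (2/10)(2/10)(8/10)(8/10) = 0.0256.
Weighting by the prior gives 1/6 · 0.0256 = 0.0042667, 1/6 · 0.0441 = 0.00735, 1/6 · 0.0625 = 0.010417, 1/6 · 0.0576 = 0.0096, 1/6 · 0.0441 = 0.00735, 1/6 · 0.0256 = 0.0042667; summing to 0.04325.
Hence P(r = 3 | data) = (0.00735) / (0.04325) = 0.16994.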